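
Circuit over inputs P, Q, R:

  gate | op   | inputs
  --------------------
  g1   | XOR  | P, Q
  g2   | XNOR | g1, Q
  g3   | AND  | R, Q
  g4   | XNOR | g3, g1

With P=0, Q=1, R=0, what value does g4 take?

0

g1 = 0 XOR 1 = 1
g3 = 0 AND 1 = 0
g4 = 0 XNOR 1 = 0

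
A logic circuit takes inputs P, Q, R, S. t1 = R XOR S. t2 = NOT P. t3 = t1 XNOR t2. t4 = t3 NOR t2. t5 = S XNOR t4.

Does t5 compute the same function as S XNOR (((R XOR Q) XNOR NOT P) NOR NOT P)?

t1 = R XOR S
t2 = NOT P
t3 = t1 XNOR t2 = (R XOR S) XNOR NOT P
t4 = t3 NOR t2 = ((R XOR S) XNOR NOT P) NOR NOT P
t5 = S XNOR t4 = S XNOR (((R XOR S) XNOR NOT P) NOR NOT P)
At P=1, Q=0, R=0, S=1: circuit gives 1, formula gives 0.

No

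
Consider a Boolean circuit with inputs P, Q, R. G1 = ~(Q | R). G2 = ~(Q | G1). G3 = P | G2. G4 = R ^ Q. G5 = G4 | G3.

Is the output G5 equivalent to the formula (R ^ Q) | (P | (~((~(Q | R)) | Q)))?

G1 = ~(Q | R)
G2 = ~(Q | G1) = ~(Q | (~(Q | R)))
G3 = P | G2 = P | (~(Q | (~(Q | R))))
G4 = R ^ Q
G5 = G4 | G3 = (R ^ Q) | (P | (~(Q | (~(Q | R)))))
At P=0, Q=0, R=0: circuit gives 0, formula gives 0.
At P=0, Q=0, R=1: circuit gives 1, formula gives 1.
Agrees on all 8 inputs.

Yes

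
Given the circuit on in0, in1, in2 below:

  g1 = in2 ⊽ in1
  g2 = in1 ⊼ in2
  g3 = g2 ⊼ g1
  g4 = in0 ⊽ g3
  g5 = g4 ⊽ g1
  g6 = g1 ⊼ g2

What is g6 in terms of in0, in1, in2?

g1 = in2 ⊽ in1
g2 = in1 ⊼ in2
g6 = g1 ⊼ g2 = (in2 ⊽ in1) ⊼ (in1 ⊼ in2)

(in2 ⊽ in1) ⊼ (in1 ⊼ in2)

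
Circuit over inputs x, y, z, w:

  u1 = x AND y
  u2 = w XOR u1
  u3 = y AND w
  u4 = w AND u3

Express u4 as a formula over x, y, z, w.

u3 = y AND w
u4 = w AND u3 = w AND (y AND w)

w AND (y AND w)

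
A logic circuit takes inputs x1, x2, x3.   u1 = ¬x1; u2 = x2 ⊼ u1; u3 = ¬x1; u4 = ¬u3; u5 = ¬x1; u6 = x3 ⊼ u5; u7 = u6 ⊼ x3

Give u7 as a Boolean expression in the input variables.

(x3 ⊼ ¬x1) ⊼ x3

u5 = ¬x1
u6 = x3 ⊼ u5 = x3 ⊼ ¬x1
u7 = u6 ⊼ x3 = (x3 ⊼ ¬x1) ⊼ x3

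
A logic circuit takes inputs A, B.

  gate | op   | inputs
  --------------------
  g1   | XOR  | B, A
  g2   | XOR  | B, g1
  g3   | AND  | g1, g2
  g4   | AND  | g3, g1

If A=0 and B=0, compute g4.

g1 = 0 XOR 0 = 0
g2 = 0 XOR 0 = 0
g3 = 0 AND 0 = 0
g4 = 0 AND 0 = 0

0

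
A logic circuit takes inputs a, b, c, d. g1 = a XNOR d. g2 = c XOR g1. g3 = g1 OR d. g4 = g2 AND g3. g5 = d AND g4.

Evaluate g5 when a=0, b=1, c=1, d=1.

1

g1 = 0 XNOR 1 = 0
g2 = 1 XOR 0 = 1
g3 = 0 OR 1 = 1
g4 = 1 AND 1 = 1
g5 = 1 AND 1 = 1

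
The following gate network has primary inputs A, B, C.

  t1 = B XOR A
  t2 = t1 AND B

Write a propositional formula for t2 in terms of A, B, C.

(B XOR A) AND B

t1 = B XOR A
t2 = t1 AND B = (B XOR A) AND B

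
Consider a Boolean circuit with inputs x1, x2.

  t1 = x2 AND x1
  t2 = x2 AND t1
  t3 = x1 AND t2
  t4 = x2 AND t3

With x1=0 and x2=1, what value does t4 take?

t1 = 1 AND 0 = 0
t2 = 1 AND 0 = 0
t3 = 0 AND 0 = 0
t4 = 1 AND 0 = 0

0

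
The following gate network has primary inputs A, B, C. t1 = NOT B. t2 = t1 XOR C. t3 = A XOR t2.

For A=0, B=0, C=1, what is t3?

0

t1 = NOT 0 = 1
t2 = 1 XOR 1 = 0
t3 = 0 XOR 0 = 0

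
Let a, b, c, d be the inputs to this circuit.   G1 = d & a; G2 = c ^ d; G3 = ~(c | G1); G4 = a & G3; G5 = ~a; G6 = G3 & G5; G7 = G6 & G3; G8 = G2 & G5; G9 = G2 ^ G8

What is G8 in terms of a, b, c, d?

G2 = c ^ d
G5 = ~a
G8 = G2 & G5 = (c ^ d) & ~a

(c ^ d) & ~a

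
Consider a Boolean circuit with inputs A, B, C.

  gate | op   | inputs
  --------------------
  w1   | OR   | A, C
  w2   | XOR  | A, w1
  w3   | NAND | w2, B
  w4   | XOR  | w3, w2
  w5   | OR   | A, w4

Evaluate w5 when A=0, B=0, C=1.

0

w1 = 0 OR 1 = 1
w2 = 0 XOR 1 = 1
w3 = 1 NAND 0 = 1
w4 = 1 XOR 1 = 0
w5 = 0 OR 0 = 0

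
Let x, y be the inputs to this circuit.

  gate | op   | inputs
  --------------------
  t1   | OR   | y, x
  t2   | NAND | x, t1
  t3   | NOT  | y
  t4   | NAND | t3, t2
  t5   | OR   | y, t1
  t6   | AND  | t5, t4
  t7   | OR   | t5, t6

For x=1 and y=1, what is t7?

t1 = 1 OR 1 = 1
t2 = 1 NAND 1 = 0
t3 = NOT 1 = 0
t4 = 0 NAND 0 = 1
t5 = 1 OR 1 = 1
t6 = 1 AND 1 = 1
t7 = 1 OR 1 = 1

1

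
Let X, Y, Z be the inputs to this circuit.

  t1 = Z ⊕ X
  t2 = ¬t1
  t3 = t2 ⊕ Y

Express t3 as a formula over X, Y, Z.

¬(Z ⊕ X) ⊕ Y

t1 = Z ⊕ X
t2 = ¬t1 = ¬(Z ⊕ X)
t3 = t2 ⊕ Y = ¬(Z ⊕ X) ⊕ Y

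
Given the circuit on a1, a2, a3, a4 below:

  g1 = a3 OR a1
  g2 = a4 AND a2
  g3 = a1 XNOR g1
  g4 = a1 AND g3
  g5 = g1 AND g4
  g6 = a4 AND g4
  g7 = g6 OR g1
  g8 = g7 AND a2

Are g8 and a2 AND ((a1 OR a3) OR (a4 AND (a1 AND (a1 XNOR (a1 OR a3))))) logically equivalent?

Yes

g1 = a3 OR a1
g3 = a1 XNOR g1 = a1 XNOR (a3 OR a1)
g4 = a1 AND g3 = a1 AND (a1 XNOR (a3 OR a1))
g6 = a4 AND g4 = a4 AND (a1 AND (a1 XNOR (a3 OR a1)))
g7 = g6 OR g1 = (a4 AND (a1 AND (a1 XNOR (a3 OR a1)))) OR (a3 OR a1)
g8 = g7 AND a2 = ((a4 AND (a1 AND (a1 XNOR (a3 OR a1)))) OR (a3 OR a1)) AND a2
At a1=0, a2=0, a3=0, a4=0: circuit gives 0, formula gives 0.
At a1=0, a2=1, a3=1, a4=0: circuit gives 1, formula gives 1.
Agrees on all 16 inputs.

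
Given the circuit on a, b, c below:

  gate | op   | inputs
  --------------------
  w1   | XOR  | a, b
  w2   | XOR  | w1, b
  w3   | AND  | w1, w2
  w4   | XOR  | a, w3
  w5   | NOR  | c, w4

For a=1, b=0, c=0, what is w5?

1

w1 = 1 XOR 0 = 1
w2 = 1 XOR 0 = 1
w3 = 1 AND 1 = 1
w4 = 1 XOR 1 = 0
w5 = 0 NOR 0 = 1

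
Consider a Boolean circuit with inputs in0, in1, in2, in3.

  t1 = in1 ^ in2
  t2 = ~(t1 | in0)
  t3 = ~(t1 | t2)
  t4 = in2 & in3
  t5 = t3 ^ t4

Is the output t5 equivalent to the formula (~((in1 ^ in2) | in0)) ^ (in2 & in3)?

t1 = in1 ^ in2
t2 = ~(t1 | in0) = ~((in1 ^ in2) | in0)
t3 = ~(t1 | t2) = ~((in1 ^ in2) | (~((in1 ^ in2) | in0)))
t4 = in2 & in3
t5 = t3 ^ t4 = (~((in1 ^ in2) | (~((in1 ^ in2) | in0)))) ^ (in2 & in3)
At in0=0, in1=0, in2=0, in3=0: circuit gives 0, formula gives 1.

No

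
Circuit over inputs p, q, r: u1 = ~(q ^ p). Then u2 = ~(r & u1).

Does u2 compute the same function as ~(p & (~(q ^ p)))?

u1 = ~(q ^ p)
u2 = ~(r & u1) = ~(r & (~(q ^ p)))
At p=0, q=0, r=1: circuit gives 0, formula gives 1.

No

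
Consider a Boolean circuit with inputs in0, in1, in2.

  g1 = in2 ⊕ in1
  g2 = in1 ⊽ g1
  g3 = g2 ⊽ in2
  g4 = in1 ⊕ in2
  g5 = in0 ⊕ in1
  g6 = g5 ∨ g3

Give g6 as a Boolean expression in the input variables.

g1 = in2 ⊕ in1
g2 = in1 ⊽ g1 = in1 ⊽ (in2 ⊕ in1)
g3 = g2 ⊽ in2 = (in1 ⊽ (in2 ⊕ in1)) ⊽ in2
g5 = in0 ⊕ in1
g6 = g5 ∨ g3 = (in0 ⊕ in1) ∨ ((in1 ⊽ (in2 ⊕ in1)) ⊽ in2)

(in0 ⊕ in1) ∨ ((in1 ⊽ (in2 ⊕ in1)) ⊽ in2)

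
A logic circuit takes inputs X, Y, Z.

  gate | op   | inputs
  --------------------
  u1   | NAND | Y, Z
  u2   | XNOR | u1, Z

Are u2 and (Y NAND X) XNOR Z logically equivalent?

No

u1 = Y NAND Z
u2 = u1 XNOR Z = (Y NAND Z) XNOR Z
At X=0, Y=1, Z=1: circuit gives 0, formula gives 1.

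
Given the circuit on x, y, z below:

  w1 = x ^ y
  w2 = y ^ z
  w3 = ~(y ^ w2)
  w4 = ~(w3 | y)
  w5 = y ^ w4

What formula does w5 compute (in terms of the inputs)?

y ^ (~((~(y ^ (y ^ z))) | y))

w2 = y ^ z
w3 = ~(y ^ w2) = ~(y ^ (y ^ z))
w4 = ~(w3 | y) = ~((~(y ^ (y ^ z))) | y)
w5 = y ^ w4 = y ^ (~((~(y ^ (y ^ z))) | y))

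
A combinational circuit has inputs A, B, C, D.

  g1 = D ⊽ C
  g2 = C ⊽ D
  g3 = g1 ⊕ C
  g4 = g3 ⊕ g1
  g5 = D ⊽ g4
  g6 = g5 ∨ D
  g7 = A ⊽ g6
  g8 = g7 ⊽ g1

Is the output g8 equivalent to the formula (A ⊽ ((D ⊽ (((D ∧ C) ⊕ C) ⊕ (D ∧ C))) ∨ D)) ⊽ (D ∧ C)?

g1 = D ⊽ C
g3 = g1 ⊕ C = (D ⊽ C) ⊕ C
g4 = g3 ⊕ g1 = ((D ⊽ C) ⊕ C) ⊕ (D ⊽ C)
g5 = D ⊽ g4 = D ⊽ (((D ⊽ C) ⊕ C) ⊕ (D ⊽ C))
g6 = g5 ∨ D = (D ⊽ (((D ⊽ C) ⊕ C) ⊕ (D ⊽ C))) ∨ D
g7 = A ⊽ g6 = A ⊽ ((D ⊽ (((D ⊽ C) ⊕ C) ⊕ (D ⊽ C))) ∨ D)
g8 = g7 ⊽ g1 = (A ⊽ ((D ⊽ (((D ⊽ C) ⊕ C) ⊕ (D ⊽ C))) ∨ D)) ⊽ (D ⊽ C)
At A=0, B=0, C=0, D=0: circuit gives 0, formula gives 1.

No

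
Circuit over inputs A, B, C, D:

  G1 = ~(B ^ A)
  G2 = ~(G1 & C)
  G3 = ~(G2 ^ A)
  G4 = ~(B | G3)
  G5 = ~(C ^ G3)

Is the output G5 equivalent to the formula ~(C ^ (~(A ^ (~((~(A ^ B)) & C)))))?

Yes

G1 = ~(B ^ A)
G2 = ~(G1 & C) = ~((~(B ^ A)) & C)
G3 = ~(G2 ^ A) = ~((~((~(B ^ A)) & C)) ^ A)
G5 = ~(C ^ G3) = ~(C ^ (~((~((~(B ^ A)) & C)) ^ A)))
At A=0, B=1, C=1, D=0: circuit gives 0, formula gives 0.
At A=0, B=0, C=0, D=0: circuit gives 1, formula gives 1.
Agrees on all 16 inputs.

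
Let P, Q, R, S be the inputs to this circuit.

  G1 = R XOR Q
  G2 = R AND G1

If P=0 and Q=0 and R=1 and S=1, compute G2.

1

G1 = 1 XOR 0 = 1
G2 = 1 AND 1 = 1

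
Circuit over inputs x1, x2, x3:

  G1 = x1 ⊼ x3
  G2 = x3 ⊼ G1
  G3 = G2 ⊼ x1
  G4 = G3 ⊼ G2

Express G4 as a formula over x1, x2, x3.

G1 = x1 ⊼ x3
G2 = x3 ⊼ G1 = x3 ⊼ (x1 ⊼ x3)
G3 = G2 ⊼ x1 = (x3 ⊼ (x1 ⊼ x3)) ⊼ x1
G4 = G3 ⊼ G2 = ((x3 ⊼ (x1 ⊼ x3)) ⊼ x1) ⊼ (x3 ⊼ (x1 ⊼ x3))

((x3 ⊼ (x1 ⊼ x3)) ⊼ x1) ⊼ (x3 ⊼ (x1 ⊼ x3))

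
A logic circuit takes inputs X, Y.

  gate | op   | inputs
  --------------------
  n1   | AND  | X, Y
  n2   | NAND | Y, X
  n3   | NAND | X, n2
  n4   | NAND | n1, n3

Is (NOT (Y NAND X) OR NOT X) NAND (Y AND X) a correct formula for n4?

n1 = X AND Y
n2 = Y NAND X
n3 = X NAND n2 = X NAND (Y NAND X)
n4 = n1 NAND n3 = (X AND Y) NAND (X NAND (Y NAND X))
At X=1, Y=1: circuit gives 0, formula gives 0.
At X=0, Y=0: circuit gives 1, formula gives 1.
Agrees on all 4 inputs.

Yes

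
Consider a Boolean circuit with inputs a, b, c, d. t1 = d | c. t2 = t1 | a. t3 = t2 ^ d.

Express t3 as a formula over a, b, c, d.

((d | c) | a) ^ d

t1 = d | c
t2 = t1 | a = (d | c) | a
t3 = t2 ^ d = ((d | c) | a) ^ d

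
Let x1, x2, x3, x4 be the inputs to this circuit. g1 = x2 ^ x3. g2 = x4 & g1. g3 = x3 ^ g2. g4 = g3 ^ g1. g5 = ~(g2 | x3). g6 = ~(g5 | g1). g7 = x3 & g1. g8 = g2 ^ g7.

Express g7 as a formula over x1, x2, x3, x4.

g1 = x2 ^ x3
g7 = x3 & g1 = x3 & (x2 ^ x3)

x3 & (x2 ^ x3)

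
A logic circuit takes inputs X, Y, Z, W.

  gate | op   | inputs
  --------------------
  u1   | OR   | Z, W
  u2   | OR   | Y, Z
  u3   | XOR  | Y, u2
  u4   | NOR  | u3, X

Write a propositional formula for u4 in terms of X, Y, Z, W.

u2 = Y OR Z
u3 = Y XOR u2 = Y XOR (Y OR Z)
u4 = u3 NOR X = (Y XOR (Y OR Z)) NOR X

(Y XOR (Y OR Z)) NOR X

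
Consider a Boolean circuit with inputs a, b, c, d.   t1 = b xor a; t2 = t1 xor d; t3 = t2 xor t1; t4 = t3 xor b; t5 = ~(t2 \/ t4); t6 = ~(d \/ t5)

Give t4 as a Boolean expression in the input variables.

(((b xor a) xor d) xor (b xor a)) xor b

t1 = b xor a
t2 = t1 xor d = (b xor a) xor d
t3 = t2 xor t1 = ((b xor a) xor d) xor (b xor a)
t4 = t3 xor b = (((b xor a) xor d) xor (b xor a)) xor b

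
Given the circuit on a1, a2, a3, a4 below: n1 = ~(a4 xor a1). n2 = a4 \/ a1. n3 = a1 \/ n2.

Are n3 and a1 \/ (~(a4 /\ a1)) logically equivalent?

No

n2 = a4 \/ a1
n3 = a1 \/ n2 = a1 \/ (a4 \/ a1)
At a1=0, a2=0, a3=0, a4=0: circuit gives 0, formula gives 1.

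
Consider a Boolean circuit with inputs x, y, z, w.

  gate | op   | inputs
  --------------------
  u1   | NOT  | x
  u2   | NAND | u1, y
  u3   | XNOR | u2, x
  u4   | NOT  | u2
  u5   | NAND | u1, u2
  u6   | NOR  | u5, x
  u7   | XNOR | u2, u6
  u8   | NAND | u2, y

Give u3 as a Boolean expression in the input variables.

(NOT x NAND y) XNOR x

u1 = NOT x
u2 = u1 NAND y = NOT x NAND y
u3 = u2 XNOR x = (NOT x NAND y) XNOR x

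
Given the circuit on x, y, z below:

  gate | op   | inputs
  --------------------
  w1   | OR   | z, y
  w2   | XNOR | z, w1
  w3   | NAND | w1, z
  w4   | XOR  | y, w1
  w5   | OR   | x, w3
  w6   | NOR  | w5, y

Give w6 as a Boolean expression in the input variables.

w1 = z OR y
w3 = w1 NAND z = (z OR y) NAND z
w5 = x OR w3 = x OR ((z OR y) NAND z)
w6 = w5 NOR y = (x OR ((z OR y) NAND z)) NOR y

(x OR ((z OR y) NAND z)) NOR y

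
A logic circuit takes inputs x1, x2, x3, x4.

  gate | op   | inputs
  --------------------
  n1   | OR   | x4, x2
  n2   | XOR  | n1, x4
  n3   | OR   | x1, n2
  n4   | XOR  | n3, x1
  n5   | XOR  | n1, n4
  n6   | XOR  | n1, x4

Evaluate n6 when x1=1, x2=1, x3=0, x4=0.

n1 = 0 OR 1 = 1
n6 = 1 XOR 0 = 1

1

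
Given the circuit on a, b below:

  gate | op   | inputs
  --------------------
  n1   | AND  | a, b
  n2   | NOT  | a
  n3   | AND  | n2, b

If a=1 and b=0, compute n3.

n2 = NOT 1 = 0
n3 = 0 AND 0 = 0

0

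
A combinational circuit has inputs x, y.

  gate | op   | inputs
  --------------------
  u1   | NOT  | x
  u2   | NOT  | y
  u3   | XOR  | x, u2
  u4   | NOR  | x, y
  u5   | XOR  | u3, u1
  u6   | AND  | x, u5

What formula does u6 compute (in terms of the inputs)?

u1 = NOT x
u2 = NOT y
u3 = x XOR u2 = x XOR NOT y
u5 = u3 XOR u1 = (x XOR NOT y) XOR NOT x
u6 = x AND u5 = x AND ((x XOR NOT y) XOR NOT x)

x AND ((x XOR NOT y) XOR NOT x)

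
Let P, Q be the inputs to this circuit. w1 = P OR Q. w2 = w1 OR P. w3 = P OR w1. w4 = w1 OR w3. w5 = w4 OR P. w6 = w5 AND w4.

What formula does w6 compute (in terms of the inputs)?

w1 = P OR Q
w3 = P OR w1 = P OR (P OR Q)
w4 = w1 OR w3 = (P OR Q) OR (P OR (P OR Q))
w5 = w4 OR P = ((P OR Q) OR (P OR (P OR Q))) OR P
w6 = w5 AND w4 = (((P OR Q) OR (P OR (P OR Q))) OR P) AND ((P OR Q) OR (P OR (P OR Q)))

(((P OR Q) OR (P OR (P OR Q))) OR P) AND ((P OR Q) OR (P OR (P OR Q)))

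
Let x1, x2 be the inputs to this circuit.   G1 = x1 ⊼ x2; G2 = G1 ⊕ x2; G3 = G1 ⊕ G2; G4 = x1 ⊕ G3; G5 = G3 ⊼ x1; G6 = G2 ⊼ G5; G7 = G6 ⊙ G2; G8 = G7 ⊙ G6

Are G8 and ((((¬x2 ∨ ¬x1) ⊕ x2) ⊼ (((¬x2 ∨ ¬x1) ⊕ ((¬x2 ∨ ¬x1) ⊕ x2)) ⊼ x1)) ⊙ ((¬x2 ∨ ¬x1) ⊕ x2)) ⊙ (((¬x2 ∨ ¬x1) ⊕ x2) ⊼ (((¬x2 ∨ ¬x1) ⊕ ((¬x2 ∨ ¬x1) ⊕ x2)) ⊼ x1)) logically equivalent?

Yes

G1 = x1 ⊼ x2
G2 = G1 ⊕ x2 = (x1 ⊼ x2) ⊕ x2
G3 = G1 ⊕ G2 = (x1 ⊼ x2) ⊕ ((x1 ⊼ x2) ⊕ x2)
G5 = G3 ⊼ x1 = ((x1 ⊼ x2) ⊕ ((x1 ⊼ x2) ⊕ x2)) ⊼ x1
G6 = G2 ⊼ G5 = ((x1 ⊼ x2) ⊕ x2) ⊼ (((x1 ⊼ x2) ⊕ ((x1 ⊼ x2) ⊕ x2)) ⊼ x1)
G7 = G6 ⊙ G2 = (((x1 ⊼ x2) ⊕ x2) ⊼ (((x1 ⊼ x2) ⊕ ((x1 ⊼ x2) ⊕ x2)) ⊼ x1)) ⊙ ((x1 ⊼ x2) ⊕ x2)
G8 = G7 ⊙ G6 = ((((x1 ⊼ x2) ⊕ x2) ⊼ (((x1 ⊼ x2) ⊕ ((x1 ⊼ x2) ⊕ x2)) ⊼ x1)) ⊙ ((x1 ⊼ x2) ⊕ x2)) ⊙ (((x1 ⊼ x2) ⊕ x2) ⊼ (((x1 ⊼ x2) ⊕ ((x1 ⊼ x2) ⊕ x2)) ⊼ x1))
At x1=0, x2=1: circuit gives 0, formula gives 0.
At x1=0, x2=0: circuit gives 1, formula gives 1.
Agrees on all 4 inputs.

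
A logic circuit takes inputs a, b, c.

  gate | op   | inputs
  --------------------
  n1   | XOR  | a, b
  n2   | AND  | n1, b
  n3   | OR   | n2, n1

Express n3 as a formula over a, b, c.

n1 = a XOR b
n2 = n1 AND b = (a XOR b) AND b
n3 = n2 OR n1 = ((a XOR b) AND b) OR (a XOR b)

((a XOR b) AND b) OR (a XOR b)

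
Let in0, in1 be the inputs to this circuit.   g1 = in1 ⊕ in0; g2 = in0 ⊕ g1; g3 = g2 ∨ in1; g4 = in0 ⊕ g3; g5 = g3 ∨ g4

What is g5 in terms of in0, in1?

((in0 ⊕ (in1 ⊕ in0)) ∨ in1) ∨ (in0 ⊕ ((in0 ⊕ (in1 ⊕ in0)) ∨ in1))

g1 = in1 ⊕ in0
g2 = in0 ⊕ g1 = in0 ⊕ (in1 ⊕ in0)
g3 = g2 ∨ in1 = (in0 ⊕ (in1 ⊕ in0)) ∨ in1
g4 = in0 ⊕ g3 = in0 ⊕ ((in0 ⊕ (in1 ⊕ in0)) ∨ in1)
g5 = g3 ∨ g4 = ((in0 ⊕ (in1 ⊕ in0)) ∨ in1) ∨ (in0 ⊕ ((in0 ⊕ (in1 ⊕ in0)) ∨ in1))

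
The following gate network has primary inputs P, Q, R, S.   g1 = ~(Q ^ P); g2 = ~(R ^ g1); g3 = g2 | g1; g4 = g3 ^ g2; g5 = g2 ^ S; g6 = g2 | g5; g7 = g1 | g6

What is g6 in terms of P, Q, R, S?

g1 = ~(Q ^ P)
g2 = ~(R ^ g1) = ~(R ^ (~(Q ^ P)))
g5 = g2 ^ S = (~(R ^ (~(Q ^ P)))) ^ S
g6 = g2 | g5 = (~(R ^ (~(Q ^ P)))) | ((~(R ^ (~(Q ^ P)))) ^ S)

(~(R ^ (~(Q ^ P)))) | ((~(R ^ (~(Q ^ P)))) ^ S)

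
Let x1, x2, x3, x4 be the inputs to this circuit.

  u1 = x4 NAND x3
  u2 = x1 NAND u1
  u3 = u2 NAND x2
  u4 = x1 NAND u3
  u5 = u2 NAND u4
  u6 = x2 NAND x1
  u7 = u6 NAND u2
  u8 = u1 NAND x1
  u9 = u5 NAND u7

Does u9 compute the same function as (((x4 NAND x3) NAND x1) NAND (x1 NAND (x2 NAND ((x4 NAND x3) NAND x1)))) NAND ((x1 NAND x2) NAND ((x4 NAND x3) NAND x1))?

Yes

u1 = x4 NAND x3
u2 = x1 NAND u1 = x1 NAND (x4 NAND x3)
u3 = u2 NAND x2 = (x1 NAND (x4 NAND x3)) NAND x2
u4 = x1 NAND u3 = x1 NAND ((x1 NAND (x4 NAND x3)) NAND x2)
u5 = u2 NAND u4 = (x1 NAND (x4 NAND x3)) NAND (x1 NAND ((x1 NAND (x4 NAND x3)) NAND x2))
u6 = x2 NAND x1
u7 = u6 NAND u2 = (x2 NAND x1) NAND (x1 NAND (x4 NAND x3))
u9 = u5 NAND u7 = ((x1 NAND (x4 NAND x3)) NAND (x1 NAND ((x1 NAND (x4 NAND x3)) NAND x2))) NAND ((x2 NAND x1) NAND (x1 NAND (x4 NAND x3)))
At x1=1, x2=0, x3=0, x4=0: circuit gives 0, formula gives 0.
At x1=0, x2=0, x3=0, x4=0: circuit gives 1, formula gives 1.
Agrees on all 16 inputs.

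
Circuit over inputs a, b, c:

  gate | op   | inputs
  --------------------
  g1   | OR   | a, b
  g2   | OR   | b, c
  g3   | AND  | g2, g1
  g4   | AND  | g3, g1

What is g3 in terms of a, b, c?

(b OR c) AND (a OR b)

g1 = a OR b
g2 = b OR c
g3 = g2 AND g1 = (b OR c) AND (a OR b)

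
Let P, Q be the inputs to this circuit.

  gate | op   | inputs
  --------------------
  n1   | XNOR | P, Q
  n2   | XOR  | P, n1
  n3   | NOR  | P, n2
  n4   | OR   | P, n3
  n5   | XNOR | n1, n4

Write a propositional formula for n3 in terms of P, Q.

n1 = P XNOR Q
n2 = P XOR n1 = P XOR (P XNOR Q)
n3 = P NOR n2 = P NOR (P XOR (P XNOR Q))

P NOR (P XOR (P XNOR Q))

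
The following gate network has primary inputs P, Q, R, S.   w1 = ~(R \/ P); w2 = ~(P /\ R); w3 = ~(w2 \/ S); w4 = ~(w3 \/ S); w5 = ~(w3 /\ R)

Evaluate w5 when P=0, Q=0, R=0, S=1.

w2 = ~(0 /\ 0) = 1
w3 = ~(1 \/ 1) = 0
w5 = ~(0 /\ 0) = 1

1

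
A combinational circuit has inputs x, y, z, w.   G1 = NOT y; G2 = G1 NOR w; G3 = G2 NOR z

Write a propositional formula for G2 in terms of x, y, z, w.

NOT y NOR w

G1 = NOT y
G2 = G1 NOR w = NOT y NOR w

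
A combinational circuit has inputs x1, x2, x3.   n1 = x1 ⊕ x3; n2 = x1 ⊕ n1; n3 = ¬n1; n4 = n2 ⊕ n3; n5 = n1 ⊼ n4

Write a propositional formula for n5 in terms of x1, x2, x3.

(x1 ⊕ x3) ⊼ ((x1 ⊕ (x1 ⊕ x3)) ⊕ ¬(x1 ⊕ x3))

n1 = x1 ⊕ x3
n2 = x1 ⊕ n1 = x1 ⊕ (x1 ⊕ x3)
n3 = ¬n1 = ¬(x1 ⊕ x3)
n4 = n2 ⊕ n3 = (x1 ⊕ (x1 ⊕ x3)) ⊕ ¬(x1 ⊕ x3)
n5 = n1 ⊼ n4 = (x1 ⊕ x3) ⊼ ((x1 ⊕ (x1 ⊕ x3)) ⊕ ¬(x1 ⊕ x3))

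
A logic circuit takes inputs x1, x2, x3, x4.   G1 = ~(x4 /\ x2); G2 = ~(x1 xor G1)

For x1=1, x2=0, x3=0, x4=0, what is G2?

G1 = ~(0 /\ 0) = 1
G2 = ~(1 xor 1) = 1

1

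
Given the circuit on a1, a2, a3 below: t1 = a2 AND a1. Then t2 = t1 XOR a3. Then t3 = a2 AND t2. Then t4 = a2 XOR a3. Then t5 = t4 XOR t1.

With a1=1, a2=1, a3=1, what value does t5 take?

t1 = 1 AND 1 = 1
t4 = 1 XOR 1 = 0
t5 = 0 XOR 1 = 1

1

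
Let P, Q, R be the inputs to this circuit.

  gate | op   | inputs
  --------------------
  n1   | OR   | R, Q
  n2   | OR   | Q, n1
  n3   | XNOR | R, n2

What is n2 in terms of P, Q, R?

Q OR (R OR Q)

n1 = R OR Q
n2 = Q OR n1 = Q OR (R OR Q)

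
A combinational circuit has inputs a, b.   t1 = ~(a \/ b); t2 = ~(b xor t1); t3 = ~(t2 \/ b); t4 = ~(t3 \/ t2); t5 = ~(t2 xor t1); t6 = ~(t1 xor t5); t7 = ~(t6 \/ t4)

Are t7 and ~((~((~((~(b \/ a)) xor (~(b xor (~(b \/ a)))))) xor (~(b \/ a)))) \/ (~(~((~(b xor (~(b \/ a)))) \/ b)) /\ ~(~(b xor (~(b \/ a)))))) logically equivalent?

t1 = ~(a \/ b)
t2 = ~(b xor t1) = ~(b xor (~(a \/ b)))
t3 = ~(t2 \/ b) = ~((~(b xor (~(a \/ b)))) \/ b)
t4 = ~(t3 \/ t2) = ~((~((~(b xor (~(a \/ b)))) \/ b)) \/ (~(b xor (~(a \/ b)))))
t5 = ~(t2 xor t1) = ~((~(b xor (~(a \/ b)))) xor (~(a \/ b)))
t6 = ~(t1 xor t5) = ~((~(a \/ b)) xor (~((~(b xor (~(a \/ b)))) xor (~(a \/ b)))))
t7 = ~(t6 \/ t4) = ~((~((~(a \/ b)) xor (~((~(b xor (~(a \/ b)))) xor (~(a \/ b)))))) \/ (~((~((~(b xor (~(a \/ b)))) \/ b)) \/ (~(b xor (~(a \/ b)))))))
At a=0, b=1: circuit gives 0, formula gives 0.
At a=0, b=0: circuit gives 1, formula gives 1.
Agrees on all 4 inputs.

Yes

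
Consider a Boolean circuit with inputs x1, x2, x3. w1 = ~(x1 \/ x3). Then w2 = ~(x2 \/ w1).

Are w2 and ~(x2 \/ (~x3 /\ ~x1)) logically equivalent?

w1 = ~(x1 \/ x3)
w2 = ~(x2 \/ w1) = ~(x2 \/ (~(x1 \/ x3)))
At x1=0, x2=0, x3=0: circuit gives 0, formula gives 0.
At x1=0, x2=0, x3=1: circuit gives 1, formula gives 1.
Agrees on all 8 inputs.

Yes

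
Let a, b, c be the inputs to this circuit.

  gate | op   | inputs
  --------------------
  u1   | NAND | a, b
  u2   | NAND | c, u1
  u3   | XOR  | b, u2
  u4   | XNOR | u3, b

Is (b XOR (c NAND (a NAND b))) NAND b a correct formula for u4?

u1 = a NAND b
u2 = c NAND u1 = c NAND (a NAND b)
u3 = b XOR u2 = b XOR (c NAND (a NAND b))
u4 = u3 XNOR b = (b XOR (c NAND (a NAND b))) XNOR b
At a=0, b=0, c=0: circuit gives 0, formula gives 1.

No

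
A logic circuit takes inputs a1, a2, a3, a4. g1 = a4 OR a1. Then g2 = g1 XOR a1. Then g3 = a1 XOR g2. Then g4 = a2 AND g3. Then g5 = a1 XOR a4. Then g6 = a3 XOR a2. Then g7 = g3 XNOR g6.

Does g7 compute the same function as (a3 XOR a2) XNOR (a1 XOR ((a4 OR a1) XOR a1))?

Yes

g1 = a4 OR a1
g2 = g1 XOR a1 = (a4 OR a1) XOR a1
g3 = a1 XOR g2 = a1 XOR ((a4 OR a1) XOR a1)
g6 = a3 XOR a2
g7 = g3 XNOR g6 = (a1 XOR ((a4 OR a1) XOR a1)) XNOR (a3 XOR a2)
At a1=0, a2=0, a3=0, a4=1: circuit gives 0, formula gives 0.
At a1=0, a2=0, a3=0, a4=0: circuit gives 1, formula gives 1.
Agrees on all 16 inputs.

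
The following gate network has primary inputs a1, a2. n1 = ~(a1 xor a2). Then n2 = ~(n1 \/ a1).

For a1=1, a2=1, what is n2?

n1 = ~(1 xor 1) = 1
n2 = ~(1 \/ 1) = 0

0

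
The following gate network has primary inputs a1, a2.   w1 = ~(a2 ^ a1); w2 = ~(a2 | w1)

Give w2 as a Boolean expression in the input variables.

w1 = ~(a2 ^ a1)
w2 = ~(a2 | w1) = ~(a2 | (~(a2 ^ a1)))

~(a2 | (~(a2 ^ a1)))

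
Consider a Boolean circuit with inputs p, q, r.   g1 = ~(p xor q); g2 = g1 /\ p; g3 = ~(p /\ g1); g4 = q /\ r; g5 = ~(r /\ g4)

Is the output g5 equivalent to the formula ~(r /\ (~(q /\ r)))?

No

g4 = q /\ r
g5 = ~(r /\ g4) = ~(r /\ (q /\ r))
At p=0, q=0, r=1: circuit gives 1, formula gives 0.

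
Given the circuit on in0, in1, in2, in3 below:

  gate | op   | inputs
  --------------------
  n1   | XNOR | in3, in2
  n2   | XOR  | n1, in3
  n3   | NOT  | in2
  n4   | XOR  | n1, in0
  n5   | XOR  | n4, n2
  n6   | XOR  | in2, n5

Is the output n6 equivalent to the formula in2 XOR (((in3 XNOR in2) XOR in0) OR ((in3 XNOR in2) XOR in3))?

n1 = in3 XNOR in2
n2 = n1 XOR in3 = (in3 XNOR in2) XOR in3
n4 = n1 XOR in0 = (in3 XNOR in2) XOR in0
n5 = n4 XOR n2 = ((in3 XNOR in2) XOR in0) XOR ((in3 XNOR in2) XOR in3)
n6 = in2 XOR n5 = in2 XOR (((in3 XNOR in2) XOR in0) XOR ((in3 XNOR in2) XOR in3))
At in0=0, in1=0, in2=0, in3=0: circuit gives 0, formula gives 1.

No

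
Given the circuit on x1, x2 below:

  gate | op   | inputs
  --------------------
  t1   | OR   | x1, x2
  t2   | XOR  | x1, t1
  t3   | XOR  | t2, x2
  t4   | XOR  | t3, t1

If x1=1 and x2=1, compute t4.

t1 = 1 OR 1 = 1
t2 = 1 XOR 1 = 0
t3 = 0 XOR 1 = 1
t4 = 1 XOR 1 = 0

0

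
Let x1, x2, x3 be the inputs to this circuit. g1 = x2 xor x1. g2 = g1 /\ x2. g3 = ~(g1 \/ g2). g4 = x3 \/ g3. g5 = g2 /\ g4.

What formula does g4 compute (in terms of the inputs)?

g1 = x2 xor x1
g2 = g1 /\ x2 = (x2 xor x1) /\ x2
g3 = ~(g1 \/ g2) = ~((x2 xor x1) \/ ((x2 xor x1) /\ x2))
g4 = x3 \/ g3 = x3 \/ (~((x2 xor x1) \/ ((x2 xor x1) /\ x2)))

x3 \/ (~((x2 xor x1) \/ ((x2 xor x1) /\ x2)))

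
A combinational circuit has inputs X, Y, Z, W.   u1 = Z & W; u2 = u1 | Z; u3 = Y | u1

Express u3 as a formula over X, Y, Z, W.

Y | (Z & W)

u1 = Z & W
u3 = Y | u1 = Y | (Z & W)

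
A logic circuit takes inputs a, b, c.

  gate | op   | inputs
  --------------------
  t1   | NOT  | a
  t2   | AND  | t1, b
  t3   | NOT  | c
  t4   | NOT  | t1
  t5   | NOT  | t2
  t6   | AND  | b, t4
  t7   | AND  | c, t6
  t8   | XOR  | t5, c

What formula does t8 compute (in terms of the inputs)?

t1 = NOT a
t2 = t1 AND b = NOT a AND b
t5 = NOT t2 = NOT (NOT a AND b)
t8 = t5 XOR c = NOT (NOT a AND b) XOR c

NOT (NOT a AND b) XOR c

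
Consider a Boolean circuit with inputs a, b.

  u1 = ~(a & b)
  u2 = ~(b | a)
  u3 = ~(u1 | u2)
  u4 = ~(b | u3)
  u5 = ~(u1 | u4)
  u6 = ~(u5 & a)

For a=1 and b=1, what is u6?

0

u1 = ~(1 & 1) = 0
u2 = ~(1 | 1) = 0
u3 = ~(0 | 0) = 1
u4 = ~(1 | 1) = 0
u5 = ~(0 | 0) = 1
u6 = ~(1 & 1) = 0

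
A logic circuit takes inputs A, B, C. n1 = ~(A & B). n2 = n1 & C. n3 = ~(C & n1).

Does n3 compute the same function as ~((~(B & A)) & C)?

Yes

n1 = ~(A & B)
n3 = ~(C & n1) = ~(C & (~(A & B)))
At A=0, B=0, C=1: circuit gives 0, formula gives 0.
At A=0, B=0, C=0: circuit gives 1, formula gives 1.
Agrees on all 8 inputs.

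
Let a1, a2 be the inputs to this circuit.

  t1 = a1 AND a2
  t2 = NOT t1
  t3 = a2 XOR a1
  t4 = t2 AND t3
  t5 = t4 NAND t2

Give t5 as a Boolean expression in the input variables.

(NOT (a1 AND a2) AND (a2 XOR a1)) NAND NOT (a1 AND a2)

t1 = a1 AND a2
t2 = NOT t1 = NOT (a1 AND a2)
t3 = a2 XOR a1
t4 = t2 AND t3 = NOT (a1 AND a2) AND (a2 XOR a1)
t5 = t4 NAND t2 = (NOT (a1 AND a2) AND (a2 XOR a1)) NAND NOT (a1 AND a2)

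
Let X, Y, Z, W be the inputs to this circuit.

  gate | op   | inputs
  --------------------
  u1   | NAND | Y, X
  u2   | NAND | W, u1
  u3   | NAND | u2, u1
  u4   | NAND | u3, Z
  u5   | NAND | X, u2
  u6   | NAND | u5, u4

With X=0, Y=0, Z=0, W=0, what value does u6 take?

0

u1 = 0 NAND 0 = 1
u2 = 0 NAND 1 = 1
u3 = 1 NAND 1 = 0
u4 = 0 NAND 0 = 1
u5 = 0 NAND 1 = 1
u6 = 1 NAND 1 = 0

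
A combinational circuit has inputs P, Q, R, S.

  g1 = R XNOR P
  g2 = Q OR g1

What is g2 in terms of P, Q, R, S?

g1 = R XNOR P
g2 = Q OR g1 = Q OR (R XNOR P)

Q OR (R XNOR P)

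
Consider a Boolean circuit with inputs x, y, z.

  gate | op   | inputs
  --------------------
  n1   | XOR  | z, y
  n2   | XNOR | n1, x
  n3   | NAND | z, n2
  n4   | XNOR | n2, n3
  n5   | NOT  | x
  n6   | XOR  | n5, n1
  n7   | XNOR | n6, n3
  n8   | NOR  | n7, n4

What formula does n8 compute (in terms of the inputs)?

n1 = z XOR y
n2 = n1 XNOR x = (z XOR y) XNOR x
n3 = z NAND n2 = z NAND ((z XOR y) XNOR x)
n4 = n2 XNOR n3 = ((z XOR y) XNOR x) XNOR (z NAND ((z XOR y) XNOR x))
n5 = NOT x
n6 = n5 XOR n1 = NOT x XOR (z XOR y)
n7 = n6 XNOR n3 = (NOT x XOR (z XOR y)) XNOR (z NAND ((z XOR y) XNOR x))
n8 = n7 NOR n4 = ((NOT x XOR (z XOR y)) XNOR (z NAND ((z XOR y) XNOR x))) NOR (((z XOR y) XNOR x) XNOR (z NAND ((z XOR y) XNOR x)))

((NOT x XOR (z XOR y)) XNOR (z NAND ((z XOR y) XNOR x))) NOR (((z XOR y) XNOR x) XNOR (z NAND ((z XOR y) XNOR x)))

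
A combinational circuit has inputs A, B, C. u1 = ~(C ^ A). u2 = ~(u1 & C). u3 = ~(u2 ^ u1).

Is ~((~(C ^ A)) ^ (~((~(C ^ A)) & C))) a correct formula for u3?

u1 = ~(C ^ A)
u2 = ~(u1 & C) = ~((~(C ^ A)) & C)
u3 = ~(u2 ^ u1) = ~((~((~(C ^ A)) & C)) ^ (~(C ^ A)))
At A=0, B=0, C=1: circuit gives 0, formula gives 0.
At A=0, B=0, C=0: circuit gives 1, formula gives 1.
Agrees on all 8 inputs.

Yes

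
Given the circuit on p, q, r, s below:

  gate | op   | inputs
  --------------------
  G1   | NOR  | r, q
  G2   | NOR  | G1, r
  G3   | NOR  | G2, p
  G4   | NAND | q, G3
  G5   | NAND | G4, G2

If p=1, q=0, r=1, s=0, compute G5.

1

G1 = 1 NOR 0 = 0
G2 = 0 NOR 1 = 0
G3 = 0 NOR 1 = 0
G4 = 0 NAND 0 = 1
G5 = 1 NAND 0 = 1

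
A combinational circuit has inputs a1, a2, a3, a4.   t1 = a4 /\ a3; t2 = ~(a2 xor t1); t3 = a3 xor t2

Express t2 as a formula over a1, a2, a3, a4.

t1 = a4 /\ a3
t2 = ~(a2 xor t1) = ~(a2 xor (a4 /\ a3))

~(a2 xor (a4 /\ a3))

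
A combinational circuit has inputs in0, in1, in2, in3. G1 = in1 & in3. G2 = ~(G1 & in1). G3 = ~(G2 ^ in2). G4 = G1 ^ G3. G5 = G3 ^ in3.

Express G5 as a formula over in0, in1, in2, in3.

(~((~((in1 & in3) & in1)) ^ in2)) ^ in3

G1 = in1 & in3
G2 = ~(G1 & in1) = ~((in1 & in3) & in1)
G3 = ~(G2 ^ in2) = ~((~((in1 & in3) & in1)) ^ in2)
G5 = G3 ^ in3 = (~((~((in1 & in3) & in1)) ^ in2)) ^ in3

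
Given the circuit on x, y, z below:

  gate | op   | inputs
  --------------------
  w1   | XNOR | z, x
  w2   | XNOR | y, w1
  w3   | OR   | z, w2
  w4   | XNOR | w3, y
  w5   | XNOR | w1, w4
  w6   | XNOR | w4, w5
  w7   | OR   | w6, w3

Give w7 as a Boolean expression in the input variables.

w1 = z XNOR x
w2 = y XNOR w1 = y XNOR (z XNOR x)
w3 = z OR w2 = z OR (y XNOR (z XNOR x))
w4 = w3 XNOR y = (z OR (y XNOR (z XNOR x))) XNOR y
w5 = w1 XNOR w4 = (z XNOR x) XNOR ((z OR (y XNOR (z XNOR x))) XNOR y)
w6 = w4 XNOR w5 = ((z OR (y XNOR (z XNOR x))) XNOR y) XNOR ((z XNOR x) XNOR ((z OR (y XNOR (z XNOR x))) XNOR y))
w7 = w6 OR w3 = (((z OR (y XNOR (z XNOR x))) XNOR y) XNOR ((z XNOR x) XNOR ((z OR (y XNOR (z XNOR x))) XNOR y))) OR (z OR (y XNOR (z XNOR x)))

(((z OR (y XNOR (z XNOR x))) XNOR y) XNOR ((z XNOR x) XNOR ((z OR (y XNOR (z XNOR x))) XNOR y))) OR (z OR (y XNOR (z XNOR x)))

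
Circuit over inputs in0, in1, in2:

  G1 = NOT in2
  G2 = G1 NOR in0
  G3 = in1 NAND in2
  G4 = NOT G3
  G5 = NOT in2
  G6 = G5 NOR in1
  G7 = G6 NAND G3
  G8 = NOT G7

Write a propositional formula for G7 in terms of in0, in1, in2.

G3 = in1 NAND in2
G5 = NOT in2
G6 = G5 NOR in1 = NOT in2 NOR in1
G7 = G6 NAND G3 = (NOT in2 NOR in1) NAND (in1 NAND in2)

(NOT in2 NOR in1) NAND (in1 NAND in2)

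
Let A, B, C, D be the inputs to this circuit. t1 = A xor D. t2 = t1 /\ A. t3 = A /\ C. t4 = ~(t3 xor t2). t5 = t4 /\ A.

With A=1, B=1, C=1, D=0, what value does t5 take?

1

t1 = 1 xor 0 = 1
t2 = 1 /\ 1 = 1
t3 = 1 /\ 1 = 1
t4 = ~(1 xor 1) = 1
t5 = 1 /\ 1 = 1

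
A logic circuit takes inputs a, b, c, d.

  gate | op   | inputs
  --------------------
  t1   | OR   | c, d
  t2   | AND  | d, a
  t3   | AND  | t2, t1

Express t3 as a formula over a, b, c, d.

(d AND a) AND (c OR d)

t1 = c OR d
t2 = d AND a
t3 = t2 AND t1 = (d AND a) AND (c OR d)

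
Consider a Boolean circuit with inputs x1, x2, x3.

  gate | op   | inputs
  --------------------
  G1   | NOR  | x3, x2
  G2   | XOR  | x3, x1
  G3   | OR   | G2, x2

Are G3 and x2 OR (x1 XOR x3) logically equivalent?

Yes

G2 = x3 XOR x1
G3 = G2 OR x2 = (x3 XOR x1) OR x2
At x1=0, x2=0, x3=0: circuit gives 0, formula gives 0.
At x1=0, x2=0, x3=1: circuit gives 1, formula gives 1.
Agrees on all 8 inputs.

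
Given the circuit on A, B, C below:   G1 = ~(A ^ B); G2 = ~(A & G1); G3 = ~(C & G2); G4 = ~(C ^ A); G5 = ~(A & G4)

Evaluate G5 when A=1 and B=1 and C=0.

G4 = ~(0 ^ 1) = 0
G5 = ~(1 & 0) = 1

1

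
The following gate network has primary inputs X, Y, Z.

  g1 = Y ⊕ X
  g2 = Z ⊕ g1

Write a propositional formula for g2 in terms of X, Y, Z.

Z ⊕ (Y ⊕ X)

g1 = Y ⊕ X
g2 = Z ⊕ g1 = Z ⊕ (Y ⊕ X)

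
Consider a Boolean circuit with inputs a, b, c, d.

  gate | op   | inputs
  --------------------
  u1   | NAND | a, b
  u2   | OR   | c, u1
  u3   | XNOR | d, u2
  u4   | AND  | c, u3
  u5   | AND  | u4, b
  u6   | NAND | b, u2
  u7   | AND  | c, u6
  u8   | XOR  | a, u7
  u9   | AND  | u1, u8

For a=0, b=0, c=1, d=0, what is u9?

1

u1 = 0 NAND 0 = 1
u2 = 1 OR 1 = 1
u6 = 0 NAND 1 = 1
u7 = 1 AND 1 = 1
u8 = 0 XOR 1 = 1
u9 = 1 AND 1 = 1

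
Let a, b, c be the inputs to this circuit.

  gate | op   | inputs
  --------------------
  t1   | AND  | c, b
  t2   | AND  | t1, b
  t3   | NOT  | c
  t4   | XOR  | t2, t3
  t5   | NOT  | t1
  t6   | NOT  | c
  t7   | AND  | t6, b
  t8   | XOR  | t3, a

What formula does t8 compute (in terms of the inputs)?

NOT c XOR a

t3 = NOT c
t8 = t3 XOR a = NOT c XOR a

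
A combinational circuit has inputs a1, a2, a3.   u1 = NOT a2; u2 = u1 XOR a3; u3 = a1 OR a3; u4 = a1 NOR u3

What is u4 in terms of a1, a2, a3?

u3 = a1 OR a3
u4 = a1 NOR u3 = a1 NOR (a1 OR a3)

a1 NOR (a1 OR a3)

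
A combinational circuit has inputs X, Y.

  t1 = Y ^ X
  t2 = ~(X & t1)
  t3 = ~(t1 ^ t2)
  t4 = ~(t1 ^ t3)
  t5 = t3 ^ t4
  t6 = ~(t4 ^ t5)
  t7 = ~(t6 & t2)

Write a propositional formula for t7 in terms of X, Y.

~((~((~((Y ^ X) ^ (~((Y ^ X) ^ (~(X & (Y ^ X))))))) ^ ((~((Y ^ X) ^ (~(X & (Y ^ X))))) ^ (~((Y ^ X) ^ (~((Y ^ X) ^ (~(X & (Y ^ X)))))))))) & (~(X & (Y ^ X))))

t1 = Y ^ X
t2 = ~(X & t1) = ~(X & (Y ^ X))
t3 = ~(t1 ^ t2) = ~((Y ^ X) ^ (~(X & (Y ^ X))))
t4 = ~(t1 ^ t3) = ~((Y ^ X) ^ (~((Y ^ X) ^ (~(X & (Y ^ X))))))
t5 = t3 ^ t4 = (~((Y ^ X) ^ (~(X & (Y ^ X))))) ^ (~((Y ^ X) ^ (~((Y ^ X) ^ (~(X & (Y ^ X)))))))
t6 = ~(t4 ^ t5) = ~((~((Y ^ X) ^ (~((Y ^ X) ^ (~(X & (Y ^ X))))))) ^ ((~((Y ^ X) ^ (~(X & (Y ^ X))))) ^ (~((Y ^ X) ^ (~((Y ^ X) ^ (~(X & (Y ^ X)))))))))
t7 = ~(t6 & t2) = ~((~((~((Y ^ X) ^ (~((Y ^ X) ^ (~(X & (Y ^ X))))))) ^ ((~((Y ^ X) ^ (~(X & (Y ^ X))))) ^ (~((Y ^ X) ^ (~((Y ^ X) ^ (~(X & (Y ^ X)))))))))) & (~(X & (Y ^ X))))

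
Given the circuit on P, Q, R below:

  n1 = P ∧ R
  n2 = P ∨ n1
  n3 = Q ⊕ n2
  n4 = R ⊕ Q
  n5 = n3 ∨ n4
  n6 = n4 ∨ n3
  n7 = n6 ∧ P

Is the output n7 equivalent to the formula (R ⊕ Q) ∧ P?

No

n1 = P ∧ R
n2 = P ∨ n1 = P ∨ (P ∧ R)
n3 = Q ⊕ n2 = Q ⊕ (P ∨ (P ∧ R))
n4 = R ⊕ Q
n6 = n4 ∨ n3 = (R ⊕ Q) ∨ (Q ⊕ (P ∨ (P ∧ R)))
n7 = n6 ∧ P = ((R ⊕ Q) ∨ (Q ⊕ (P ∨ (P ∧ R)))) ∧ P
At P=1, Q=0, R=0: circuit gives 1, formula gives 0.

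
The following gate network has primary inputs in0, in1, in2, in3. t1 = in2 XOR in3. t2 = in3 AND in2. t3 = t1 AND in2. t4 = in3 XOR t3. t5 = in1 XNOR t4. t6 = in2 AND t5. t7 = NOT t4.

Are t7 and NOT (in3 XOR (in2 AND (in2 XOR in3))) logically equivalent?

t1 = in2 XOR in3
t3 = t1 AND in2 = (in2 XOR in3) AND in2
t4 = in3 XOR t3 = in3 XOR ((in2 XOR in3) AND in2)
t7 = NOT t4 = NOT (in3 XOR ((in2 XOR in3) AND in2))
At in0=0, in1=0, in2=0, in3=1: circuit gives 0, formula gives 0.
At in0=0, in1=0, in2=0, in3=0: circuit gives 1, formula gives 1.
Agrees on all 16 inputs.

Yes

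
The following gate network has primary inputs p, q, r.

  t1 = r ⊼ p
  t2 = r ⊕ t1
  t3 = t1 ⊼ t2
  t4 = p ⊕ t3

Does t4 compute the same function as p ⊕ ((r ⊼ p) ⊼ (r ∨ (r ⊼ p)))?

t1 = r ⊼ p
t2 = r ⊕ t1 = r ⊕ (r ⊼ p)
t3 = t1 ⊼ t2 = (r ⊼ p) ⊼ (r ⊕ (r ⊼ p))
t4 = p ⊕ t3 = p ⊕ ((r ⊼ p) ⊼ (r ⊕ (r ⊼ p)))
At p=0, q=0, r=1: circuit gives 1, formula gives 0.

No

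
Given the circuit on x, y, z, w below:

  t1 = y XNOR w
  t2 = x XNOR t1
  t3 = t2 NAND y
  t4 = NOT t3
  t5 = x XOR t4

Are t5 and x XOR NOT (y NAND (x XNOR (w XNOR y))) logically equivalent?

t1 = y XNOR w
t2 = x XNOR t1 = x XNOR (y XNOR w)
t3 = t2 NAND y = (x XNOR (y XNOR w)) NAND y
t4 = NOT t3 = NOT ((x XNOR (y XNOR w)) NAND y)
t5 = x XOR t4 = x XOR NOT ((x XNOR (y XNOR w)) NAND y)
At x=0, y=0, z=0, w=0: circuit gives 0, formula gives 0.
At x=0, y=1, z=0, w=0: circuit gives 1, formula gives 1.
Agrees on all 16 inputs.

Yes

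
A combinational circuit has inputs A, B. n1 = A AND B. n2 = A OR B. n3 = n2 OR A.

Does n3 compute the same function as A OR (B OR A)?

n2 = A OR B
n3 = n2 OR A = (A OR B) OR A
At A=0, B=0: circuit gives 0, formula gives 0.
At A=0, B=1: circuit gives 1, formula gives 1.
Agrees on all 4 inputs.

Yes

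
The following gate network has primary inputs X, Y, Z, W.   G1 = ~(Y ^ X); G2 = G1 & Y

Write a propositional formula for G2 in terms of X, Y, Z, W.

(~(Y ^ X)) & Y

G1 = ~(Y ^ X)
G2 = G1 & Y = (~(Y ^ X)) & Y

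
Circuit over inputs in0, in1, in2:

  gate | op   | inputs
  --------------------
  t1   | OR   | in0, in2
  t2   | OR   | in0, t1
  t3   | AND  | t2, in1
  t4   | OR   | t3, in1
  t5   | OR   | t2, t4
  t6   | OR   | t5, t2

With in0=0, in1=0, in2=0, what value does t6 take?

t1 = 0 OR 0 = 0
t2 = 0 OR 0 = 0
t3 = 0 AND 0 = 0
t4 = 0 OR 0 = 0
t5 = 0 OR 0 = 0
t6 = 0 OR 0 = 0

0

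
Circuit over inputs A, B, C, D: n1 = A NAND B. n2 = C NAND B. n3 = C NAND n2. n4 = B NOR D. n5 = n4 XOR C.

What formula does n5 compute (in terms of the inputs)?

n4 = B NOR D
n5 = n4 XOR C = (B NOR D) XOR C

(B NOR D) XOR C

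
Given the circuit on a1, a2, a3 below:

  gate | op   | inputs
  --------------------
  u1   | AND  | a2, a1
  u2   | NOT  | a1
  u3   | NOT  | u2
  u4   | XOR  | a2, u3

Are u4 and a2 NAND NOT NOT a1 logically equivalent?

No

u2 = NOT a1
u3 = NOT u2 = NOT NOT a1
u4 = a2 XOR u3 = a2 XOR NOT NOT a1
At a1=0, a2=0, a3=0: circuit gives 0, formula gives 1.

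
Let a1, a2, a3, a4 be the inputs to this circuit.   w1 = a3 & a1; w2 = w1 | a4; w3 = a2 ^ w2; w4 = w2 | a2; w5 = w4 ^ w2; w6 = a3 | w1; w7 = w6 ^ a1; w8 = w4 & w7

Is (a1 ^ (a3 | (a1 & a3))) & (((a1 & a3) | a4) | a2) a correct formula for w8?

Yes

w1 = a3 & a1
w2 = w1 | a4 = (a3 & a1) | a4
w4 = w2 | a2 = ((a3 & a1) | a4) | a2
w6 = a3 | w1 = a3 | (a3 & a1)
w7 = w6 ^ a1 = (a3 | (a3 & a1)) ^ a1
w8 = w4 & w7 = (((a3 & a1) | a4) | a2) & ((a3 | (a3 & a1)) ^ a1)
At a1=0, a2=0, a3=0, a4=0: circuit gives 0, formula gives 0.
At a1=0, a2=0, a3=1, a4=1: circuit gives 1, formula gives 1.
Agrees on all 16 inputs.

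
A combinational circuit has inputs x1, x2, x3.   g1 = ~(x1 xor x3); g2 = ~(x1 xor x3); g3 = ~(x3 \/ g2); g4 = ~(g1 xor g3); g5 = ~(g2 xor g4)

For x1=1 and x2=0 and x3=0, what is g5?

g1 = ~(1 xor 0) = 0
g2 = ~(1 xor 0) = 0
g3 = ~(0 \/ 0) = 1
g4 = ~(0 xor 1) = 0
g5 = ~(0 xor 0) = 1

1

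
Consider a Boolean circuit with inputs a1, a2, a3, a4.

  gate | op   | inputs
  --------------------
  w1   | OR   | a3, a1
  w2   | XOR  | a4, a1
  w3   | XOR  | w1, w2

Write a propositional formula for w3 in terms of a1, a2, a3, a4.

(a3 OR a1) XOR (a4 XOR a1)

w1 = a3 OR a1
w2 = a4 XOR a1
w3 = w1 XOR w2 = (a3 OR a1) XOR (a4 XOR a1)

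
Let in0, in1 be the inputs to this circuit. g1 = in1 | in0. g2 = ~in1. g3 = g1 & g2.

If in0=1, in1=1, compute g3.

g1 = 1 | 1 = 1
g2 = ~1 = 0
g3 = 1 & 0 = 0

0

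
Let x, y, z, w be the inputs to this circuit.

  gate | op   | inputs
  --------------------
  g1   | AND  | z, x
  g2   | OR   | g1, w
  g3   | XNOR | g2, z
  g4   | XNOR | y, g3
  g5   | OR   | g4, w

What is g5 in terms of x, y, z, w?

g1 = z AND x
g2 = g1 OR w = (z AND x) OR w
g3 = g2 XNOR z = ((z AND x) OR w) XNOR z
g4 = y XNOR g3 = y XNOR (((z AND x) OR w) XNOR z)
g5 = g4 OR w = (y XNOR (((z AND x) OR w) XNOR z)) OR w

(y XNOR (((z AND x) OR w) XNOR z)) OR w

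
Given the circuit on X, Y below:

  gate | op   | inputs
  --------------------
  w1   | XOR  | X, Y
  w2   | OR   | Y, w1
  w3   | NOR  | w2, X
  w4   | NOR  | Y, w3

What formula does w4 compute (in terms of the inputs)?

Y NOR ((Y OR (X XOR Y)) NOR X)

w1 = X XOR Y
w2 = Y OR w1 = Y OR (X XOR Y)
w3 = w2 NOR X = (Y OR (X XOR Y)) NOR X
w4 = Y NOR w3 = Y NOR ((Y OR (X XOR Y)) NOR X)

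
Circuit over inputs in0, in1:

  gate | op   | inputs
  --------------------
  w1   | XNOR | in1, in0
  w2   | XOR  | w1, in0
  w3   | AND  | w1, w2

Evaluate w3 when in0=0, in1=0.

1

w1 = 0 XNOR 0 = 1
w2 = 1 XOR 0 = 1
w3 = 1 AND 1 = 1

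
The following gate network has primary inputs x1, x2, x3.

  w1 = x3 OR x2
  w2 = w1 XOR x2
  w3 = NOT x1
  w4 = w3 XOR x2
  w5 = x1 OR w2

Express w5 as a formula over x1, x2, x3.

w1 = x3 OR x2
w2 = w1 XOR x2 = (x3 OR x2) XOR x2
w5 = x1 OR w2 = x1 OR ((x3 OR x2) XOR x2)

x1 OR ((x3 OR x2) XOR x2)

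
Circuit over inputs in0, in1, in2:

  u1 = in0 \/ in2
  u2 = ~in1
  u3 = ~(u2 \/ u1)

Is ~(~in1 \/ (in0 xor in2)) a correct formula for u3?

u1 = in0 \/ in2
u2 = ~in1
u3 = ~(u2 \/ u1) = ~(~in1 \/ (in0 \/ in2))
At in0=1, in1=1, in2=1: circuit gives 0, formula gives 1.

No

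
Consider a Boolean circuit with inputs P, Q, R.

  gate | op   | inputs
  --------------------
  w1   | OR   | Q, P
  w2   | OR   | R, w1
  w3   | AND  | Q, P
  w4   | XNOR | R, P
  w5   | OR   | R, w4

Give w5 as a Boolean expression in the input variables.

w4 = R XNOR P
w5 = R OR w4 = R OR (R XNOR P)

R OR (R XNOR P)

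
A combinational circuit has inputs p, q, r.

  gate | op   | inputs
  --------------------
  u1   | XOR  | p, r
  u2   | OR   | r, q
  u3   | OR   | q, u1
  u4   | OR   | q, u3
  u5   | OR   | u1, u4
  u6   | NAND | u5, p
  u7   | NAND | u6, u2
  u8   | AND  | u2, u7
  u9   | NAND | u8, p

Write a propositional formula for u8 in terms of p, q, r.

(r OR q) AND ((((p XOR r) OR (q OR (q OR (p XOR r)))) NAND p) NAND (r OR q))

u1 = p XOR r
u2 = r OR q
u3 = q OR u1 = q OR (p XOR r)
u4 = q OR u3 = q OR (q OR (p XOR r))
u5 = u1 OR u4 = (p XOR r) OR (q OR (q OR (p XOR r)))
u6 = u5 NAND p = ((p XOR r) OR (q OR (q OR (p XOR r)))) NAND p
u7 = u6 NAND u2 = (((p XOR r) OR (q OR (q OR (p XOR r)))) NAND p) NAND (r OR q)
u8 = u2 AND u7 = (r OR q) AND ((((p XOR r) OR (q OR (q OR (p XOR r)))) NAND p) NAND (r OR q))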